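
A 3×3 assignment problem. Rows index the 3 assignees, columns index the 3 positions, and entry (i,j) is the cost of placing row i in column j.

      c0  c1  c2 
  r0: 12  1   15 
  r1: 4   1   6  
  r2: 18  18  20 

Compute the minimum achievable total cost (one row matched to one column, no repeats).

one of 2 optimal assignments: row0→col1 (cost 1), row1→col0 (cost 4), row2→col2 (cost 20)
total = 1 + 4 + 20 = 25

Minimum assignment cost: 25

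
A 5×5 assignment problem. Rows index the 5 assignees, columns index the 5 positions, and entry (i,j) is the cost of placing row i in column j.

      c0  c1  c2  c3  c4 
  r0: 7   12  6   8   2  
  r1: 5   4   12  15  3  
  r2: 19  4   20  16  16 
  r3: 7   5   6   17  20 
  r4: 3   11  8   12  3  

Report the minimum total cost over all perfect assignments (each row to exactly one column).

optimal assignment: row0→col3 (cost 8), row1→col4 (cost 3), row2→col1 (cost 4), row3→col2 (cost 6), row4→col0 (cost 3)
total = 8 + 3 + 4 + 6 + 3 = 24

Minimum assignment cost: 24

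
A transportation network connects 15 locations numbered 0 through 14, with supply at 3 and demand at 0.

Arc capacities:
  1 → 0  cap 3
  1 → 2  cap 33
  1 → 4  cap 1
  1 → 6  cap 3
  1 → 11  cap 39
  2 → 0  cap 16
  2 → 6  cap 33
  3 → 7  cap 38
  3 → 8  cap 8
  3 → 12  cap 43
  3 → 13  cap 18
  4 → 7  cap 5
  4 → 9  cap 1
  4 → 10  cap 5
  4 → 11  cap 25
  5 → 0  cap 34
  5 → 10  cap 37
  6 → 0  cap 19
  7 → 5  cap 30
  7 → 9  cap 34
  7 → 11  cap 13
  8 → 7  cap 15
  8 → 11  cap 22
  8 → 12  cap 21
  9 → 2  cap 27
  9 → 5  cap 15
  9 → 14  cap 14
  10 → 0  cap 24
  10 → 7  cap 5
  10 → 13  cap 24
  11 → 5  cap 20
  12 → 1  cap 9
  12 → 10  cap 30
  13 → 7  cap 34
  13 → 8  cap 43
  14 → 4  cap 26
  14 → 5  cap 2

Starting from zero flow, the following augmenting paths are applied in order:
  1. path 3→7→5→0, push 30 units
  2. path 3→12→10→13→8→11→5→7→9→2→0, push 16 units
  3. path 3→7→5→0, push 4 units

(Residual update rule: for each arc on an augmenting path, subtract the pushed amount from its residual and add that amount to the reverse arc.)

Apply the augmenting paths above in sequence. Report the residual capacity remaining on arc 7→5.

Residual capacity of (7,5): 12

after path 1 (3→7→5→0, push 30): res(7,5)=0
after path 2 (3→12→10→13→8→11→5→7→9→2→0, push 16): res(7,5)=16
after path 3 (3→7→5→0, push 4): res(7,5)=12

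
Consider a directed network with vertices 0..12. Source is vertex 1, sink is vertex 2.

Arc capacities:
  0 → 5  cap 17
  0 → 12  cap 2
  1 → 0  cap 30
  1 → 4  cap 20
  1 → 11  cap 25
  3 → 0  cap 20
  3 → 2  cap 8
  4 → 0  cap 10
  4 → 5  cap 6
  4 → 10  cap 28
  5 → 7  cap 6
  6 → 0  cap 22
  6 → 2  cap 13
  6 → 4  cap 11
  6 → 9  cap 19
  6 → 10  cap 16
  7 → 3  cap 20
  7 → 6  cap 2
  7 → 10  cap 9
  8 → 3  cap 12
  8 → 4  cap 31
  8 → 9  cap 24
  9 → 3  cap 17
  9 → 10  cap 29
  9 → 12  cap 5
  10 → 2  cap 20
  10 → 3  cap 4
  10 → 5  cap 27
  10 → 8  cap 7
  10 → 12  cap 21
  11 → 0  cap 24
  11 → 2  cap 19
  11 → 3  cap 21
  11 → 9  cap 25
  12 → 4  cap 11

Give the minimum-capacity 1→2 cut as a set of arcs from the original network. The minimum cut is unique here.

Min-cut arcs: {(3,2), (7,6), (10,2), (11,2)} (total capacity 49)

augment #1: 1→11→2 push 19
augment #2: 1→4→10→2 push 20
augment #3: 1→11→3→2 push 6
augment #4: 1→0→5→7→3→2 push 2
augment #5: 1→0→5→7→6→2 push 2
max flow = 49; residual-reachable set from 1 gives S-side
cut edges (S→T): {(3,2), (7,6), (10,2), (11,2)} total cap 49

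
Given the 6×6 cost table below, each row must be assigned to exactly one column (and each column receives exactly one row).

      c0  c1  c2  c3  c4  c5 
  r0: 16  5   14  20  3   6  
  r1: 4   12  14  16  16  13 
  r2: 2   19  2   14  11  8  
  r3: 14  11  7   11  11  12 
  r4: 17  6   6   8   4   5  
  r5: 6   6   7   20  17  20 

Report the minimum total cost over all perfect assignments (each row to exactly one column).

Minimum assignment cost: 31

optimal assignment: row0→col4 (cost 3), row1→col0 (cost 4), row2→col2 (cost 2), row3→col3 (cost 11), row4→col5 (cost 5), row5→col1 (cost 6)
total = 3 + 4 + 2 + 11 + 5 + 6 = 31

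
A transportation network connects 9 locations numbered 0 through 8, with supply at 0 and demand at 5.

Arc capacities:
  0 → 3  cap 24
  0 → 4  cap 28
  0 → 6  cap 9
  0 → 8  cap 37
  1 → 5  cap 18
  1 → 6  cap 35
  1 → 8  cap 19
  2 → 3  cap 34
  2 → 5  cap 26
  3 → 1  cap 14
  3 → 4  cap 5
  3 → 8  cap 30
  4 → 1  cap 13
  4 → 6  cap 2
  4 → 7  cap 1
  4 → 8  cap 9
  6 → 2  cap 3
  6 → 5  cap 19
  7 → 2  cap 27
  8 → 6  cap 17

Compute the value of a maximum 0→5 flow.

augment #1: 0→6→5 bottleneck 9, total now 9
augment #2: 0→3→1→5 bottleneck 14, total now 23
augment #3: 0→4→1→5 bottleneck 4, total now 27
augment #4: 0→4→6→5 bottleneck 2, total now 29
augment #5: 0→8→6→5 bottleneck 8, total now 37
augment #6: 0→4→7→2→5 bottleneck 1, total now 38
augment #7: 0→8→6→2→5 bottleneck 3, total now 41

Maximum flow value: 41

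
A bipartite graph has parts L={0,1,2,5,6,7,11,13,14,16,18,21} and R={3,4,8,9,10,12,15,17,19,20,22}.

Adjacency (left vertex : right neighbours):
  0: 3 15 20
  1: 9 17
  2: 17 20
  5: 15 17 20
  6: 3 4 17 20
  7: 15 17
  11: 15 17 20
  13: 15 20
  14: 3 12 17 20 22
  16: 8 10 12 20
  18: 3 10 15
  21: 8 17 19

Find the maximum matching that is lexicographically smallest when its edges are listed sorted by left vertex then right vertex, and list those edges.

Lex-smallest maximum matching: {(0,3), (1,9), (2,17), (5,15), (6,4), (11,20), (14,12), (16,8), (18,10), (21,19)}

|M| = 10 (so the lex-smallest maximum matching has 10 edges)
process left vertices in ascending order; for each, take the smallest-labelled available neighbour that still permits 10 edges overall, or leave it unmatched if none does
lex-smallest matching: {0-3, 1-9, 2-17, 5-15, 6-4, 11-20, 14-12, 16-8, 18-10, 21-19}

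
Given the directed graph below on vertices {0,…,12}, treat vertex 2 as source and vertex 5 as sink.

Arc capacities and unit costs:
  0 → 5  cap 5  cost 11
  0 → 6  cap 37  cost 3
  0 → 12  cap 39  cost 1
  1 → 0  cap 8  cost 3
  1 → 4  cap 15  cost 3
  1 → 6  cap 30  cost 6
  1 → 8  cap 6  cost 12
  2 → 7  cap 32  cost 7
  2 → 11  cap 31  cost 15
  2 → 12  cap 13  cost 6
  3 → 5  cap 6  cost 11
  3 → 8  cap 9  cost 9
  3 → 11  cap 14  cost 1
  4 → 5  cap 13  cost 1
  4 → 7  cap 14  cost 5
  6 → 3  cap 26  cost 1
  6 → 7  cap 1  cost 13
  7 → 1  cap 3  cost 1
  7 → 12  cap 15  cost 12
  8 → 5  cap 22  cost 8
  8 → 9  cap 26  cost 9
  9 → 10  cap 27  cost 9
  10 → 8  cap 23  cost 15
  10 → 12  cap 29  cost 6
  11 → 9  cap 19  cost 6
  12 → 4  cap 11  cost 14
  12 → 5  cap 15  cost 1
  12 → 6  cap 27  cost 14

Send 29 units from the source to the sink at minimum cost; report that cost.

Minimum cost for 29 units: 551

shortest-cost path #1: 2→12→5 push 13 @ unit cost 7 (adds 91)
shortest-cost path #2: 2→7→1→4→5 push 3 @ unit cost 12 (adds 36)
shortest-cost path #3: 2→7→12→5 push 2 @ unit cost 20 (adds 40)
shortest-cost path #4: 2→7→12→4→5 push 10 @ unit cost 34 (adds 340)
shortest-cost path #5: 2→7→12→4→1→0→5 push 1 @ unit cost 44 (adds 44)
total cost = 551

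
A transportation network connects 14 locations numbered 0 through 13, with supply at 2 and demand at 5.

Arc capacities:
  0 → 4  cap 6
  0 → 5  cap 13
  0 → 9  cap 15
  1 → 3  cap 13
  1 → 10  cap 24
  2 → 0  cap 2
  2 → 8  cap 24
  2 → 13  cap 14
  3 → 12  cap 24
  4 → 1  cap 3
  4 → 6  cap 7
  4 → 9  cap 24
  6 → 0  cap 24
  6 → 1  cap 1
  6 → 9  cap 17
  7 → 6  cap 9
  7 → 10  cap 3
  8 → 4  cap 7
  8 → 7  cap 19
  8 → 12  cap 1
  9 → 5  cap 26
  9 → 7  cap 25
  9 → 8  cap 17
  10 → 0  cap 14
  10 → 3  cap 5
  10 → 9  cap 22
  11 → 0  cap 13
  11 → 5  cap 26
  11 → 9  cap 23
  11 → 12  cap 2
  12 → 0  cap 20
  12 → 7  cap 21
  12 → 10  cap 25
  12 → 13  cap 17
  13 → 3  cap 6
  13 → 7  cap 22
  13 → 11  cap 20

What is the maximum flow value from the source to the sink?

augment #1: 2→0→5 bottleneck 2, total now 2
augment #2: 2→13→11→5 bottleneck 14, total now 16
augment #3: 2→8→4→9→5 bottleneck 7, total now 23
augment #4: 2→8→12→0→5 bottleneck 1, total now 24
augment #5: 2→8→7→6→0→5 bottleneck 9, total now 33
augment #6: 2→8→7→10→0→5 bottleneck 1, total now 34
augment #7: 2→8→7→10→9→5 bottleneck 2, total now 36

Maximum flow value: 36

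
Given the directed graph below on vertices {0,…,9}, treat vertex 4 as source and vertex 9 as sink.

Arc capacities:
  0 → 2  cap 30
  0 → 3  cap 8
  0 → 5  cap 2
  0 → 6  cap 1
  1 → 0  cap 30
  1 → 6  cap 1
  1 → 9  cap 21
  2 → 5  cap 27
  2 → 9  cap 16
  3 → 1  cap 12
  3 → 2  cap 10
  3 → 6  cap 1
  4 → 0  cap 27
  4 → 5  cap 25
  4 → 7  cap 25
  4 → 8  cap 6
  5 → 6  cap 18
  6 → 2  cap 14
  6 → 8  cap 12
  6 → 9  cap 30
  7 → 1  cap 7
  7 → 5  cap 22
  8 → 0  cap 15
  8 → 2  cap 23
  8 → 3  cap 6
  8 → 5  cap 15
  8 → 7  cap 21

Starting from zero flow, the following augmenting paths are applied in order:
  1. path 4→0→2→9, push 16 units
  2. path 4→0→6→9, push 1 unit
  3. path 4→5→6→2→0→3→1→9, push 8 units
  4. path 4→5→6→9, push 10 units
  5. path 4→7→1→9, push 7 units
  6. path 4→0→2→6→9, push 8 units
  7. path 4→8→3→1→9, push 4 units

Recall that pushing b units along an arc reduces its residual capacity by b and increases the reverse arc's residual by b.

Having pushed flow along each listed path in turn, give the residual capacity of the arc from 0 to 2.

after path 1 (4→0→2→9, push 16): res(0,2)=14
after path 2 (4→0→6→9, push 1): res(0,2)=14
after path 3 (4→5→6→2→0→3→1→9, push 8): res(0,2)=22
after path 4 (4→5→6→9, push 10): res(0,2)=22
after path 5 (4→7→1→9, push 7): res(0,2)=22
after path 6 (4→0→2→6→9, push 8): res(0,2)=14
after path 7 (4→8→3→1→9, push 4): res(0,2)=14

Residual capacity of (0,2): 14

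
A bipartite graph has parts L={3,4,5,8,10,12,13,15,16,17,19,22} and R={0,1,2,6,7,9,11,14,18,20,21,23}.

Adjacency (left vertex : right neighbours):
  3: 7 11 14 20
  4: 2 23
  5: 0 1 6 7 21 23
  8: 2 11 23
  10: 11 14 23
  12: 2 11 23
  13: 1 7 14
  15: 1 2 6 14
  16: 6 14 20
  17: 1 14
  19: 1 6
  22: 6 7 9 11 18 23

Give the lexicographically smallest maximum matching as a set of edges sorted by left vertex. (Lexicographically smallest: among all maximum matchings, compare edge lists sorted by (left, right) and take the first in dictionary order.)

|M| = 10 (so the lex-smallest maximum matching has 10 edges)
process left vertices in ascending order; for each, take the smallest-labelled available neighbour that still permits 10 edges overall, or leave it unmatched if none does
lex-smallest matching: {3-7, 4-2, 5-0, 8-11, 10-14, 12-23, 13-1, 15-6, 16-20, 22-9}

Lex-smallest maximum matching: {(3,7), (4,2), (5,0), (8,11), (10,14), (12,23), (13,1), (15,6), (16,20), (22,9)}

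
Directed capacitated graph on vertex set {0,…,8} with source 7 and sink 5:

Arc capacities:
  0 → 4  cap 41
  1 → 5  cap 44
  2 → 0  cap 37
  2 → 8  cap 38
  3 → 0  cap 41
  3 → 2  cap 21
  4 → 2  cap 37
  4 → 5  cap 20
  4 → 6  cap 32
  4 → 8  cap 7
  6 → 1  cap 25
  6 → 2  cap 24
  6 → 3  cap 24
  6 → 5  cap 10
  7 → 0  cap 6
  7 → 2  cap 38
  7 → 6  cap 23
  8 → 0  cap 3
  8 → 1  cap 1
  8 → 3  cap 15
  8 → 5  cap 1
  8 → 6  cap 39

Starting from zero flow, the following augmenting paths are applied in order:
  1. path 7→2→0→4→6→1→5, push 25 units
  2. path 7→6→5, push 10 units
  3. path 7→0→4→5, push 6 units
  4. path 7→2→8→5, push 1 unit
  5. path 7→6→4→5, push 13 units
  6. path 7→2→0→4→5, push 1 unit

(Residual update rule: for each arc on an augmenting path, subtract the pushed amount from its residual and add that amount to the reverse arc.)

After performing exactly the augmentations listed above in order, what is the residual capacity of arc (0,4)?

after path 1 (7→2→0→4→6→1→5, push 25): res(0,4)=16
after path 2 (7→6→5, push 10): res(0,4)=16
after path 3 (7→0→4→5, push 6): res(0,4)=10
after path 4 (7→2→8→5, push 1): res(0,4)=10
after path 5 (7→6→4→5, push 13): res(0,4)=10
after path 6 (7→2→0→4→5, push 1): res(0,4)=9

Residual capacity of (0,4): 9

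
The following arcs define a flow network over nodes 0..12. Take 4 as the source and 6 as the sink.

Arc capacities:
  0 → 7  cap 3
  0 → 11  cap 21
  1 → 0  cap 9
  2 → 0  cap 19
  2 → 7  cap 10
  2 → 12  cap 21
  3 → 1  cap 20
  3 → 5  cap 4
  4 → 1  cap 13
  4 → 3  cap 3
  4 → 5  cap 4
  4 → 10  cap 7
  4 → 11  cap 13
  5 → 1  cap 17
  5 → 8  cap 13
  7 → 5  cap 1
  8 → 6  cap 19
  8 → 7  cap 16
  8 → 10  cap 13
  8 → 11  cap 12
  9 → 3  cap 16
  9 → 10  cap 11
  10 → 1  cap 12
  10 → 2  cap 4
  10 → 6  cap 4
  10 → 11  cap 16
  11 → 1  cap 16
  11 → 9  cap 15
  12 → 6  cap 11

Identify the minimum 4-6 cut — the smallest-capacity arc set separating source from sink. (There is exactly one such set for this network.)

Min-cut arcs: {(3,5), (4,5), (7,5), (10,2), (10,6)} (total capacity 17)

augment #1: 4→10→6 push 4
augment #2: 4→5→8→6 push 4
augment #3: 4→3→5→8→6 push 3
augment #4: 4→10→2→12→6 push 3
augment #5: 4→1→0→7→5→8→6 push 1
augment #6: 4→11→9→3→5→8→6 push 1
augment #7: 4→11→9→10→2→12→6 push 1
max flow = 17; residual-reachable set from 4 gives S-side
cut edges (S→T): {(3,5), (4,5), (7,5), (10,2), (10,6)} total cap 17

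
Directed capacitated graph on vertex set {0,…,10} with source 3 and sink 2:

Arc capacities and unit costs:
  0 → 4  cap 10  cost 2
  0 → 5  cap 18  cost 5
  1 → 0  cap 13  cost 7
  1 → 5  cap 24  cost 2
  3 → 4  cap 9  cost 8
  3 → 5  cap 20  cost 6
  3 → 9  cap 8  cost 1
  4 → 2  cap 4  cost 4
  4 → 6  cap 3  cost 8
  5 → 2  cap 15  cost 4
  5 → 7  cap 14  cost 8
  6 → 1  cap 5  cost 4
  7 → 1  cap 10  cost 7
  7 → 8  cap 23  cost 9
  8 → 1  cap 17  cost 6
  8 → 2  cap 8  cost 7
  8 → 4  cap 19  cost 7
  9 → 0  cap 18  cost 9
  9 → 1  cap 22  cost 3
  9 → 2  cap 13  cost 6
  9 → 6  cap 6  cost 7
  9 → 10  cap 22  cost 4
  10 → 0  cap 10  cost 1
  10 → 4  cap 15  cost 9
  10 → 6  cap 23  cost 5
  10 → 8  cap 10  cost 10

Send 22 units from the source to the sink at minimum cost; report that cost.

Minimum cost for 22 units: 196

shortest-cost path #1: 3→9→2 push 8 @ unit cost 7 (adds 56)
shortest-cost path #2: 3→5→2 push 14 @ unit cost 10 (adds 140)
total cost = 196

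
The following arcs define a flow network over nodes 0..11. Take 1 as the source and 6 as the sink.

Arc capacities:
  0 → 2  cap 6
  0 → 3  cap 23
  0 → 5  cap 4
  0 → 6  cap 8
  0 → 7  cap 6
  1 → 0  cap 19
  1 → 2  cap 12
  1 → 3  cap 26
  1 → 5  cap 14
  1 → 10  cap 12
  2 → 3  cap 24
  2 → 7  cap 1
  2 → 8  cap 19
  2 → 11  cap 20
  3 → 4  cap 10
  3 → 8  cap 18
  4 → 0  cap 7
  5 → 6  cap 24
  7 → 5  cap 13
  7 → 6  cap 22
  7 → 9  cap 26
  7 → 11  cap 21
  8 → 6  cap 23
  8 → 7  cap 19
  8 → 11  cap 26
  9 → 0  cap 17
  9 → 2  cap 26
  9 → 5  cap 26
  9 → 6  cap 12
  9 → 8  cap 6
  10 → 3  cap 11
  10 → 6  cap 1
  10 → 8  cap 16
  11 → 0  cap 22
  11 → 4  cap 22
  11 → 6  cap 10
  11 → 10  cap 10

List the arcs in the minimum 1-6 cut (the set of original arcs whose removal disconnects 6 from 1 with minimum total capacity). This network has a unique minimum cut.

Min-cut arcs: {(0,2), (0,5), (0,6), (0,7), (1,2), (1,5), (1,10), (3,8)} (total capacity 80)

augment #1: 1→0→6 push 8
augment #2: 1→5→6 push 14
augment #3: 1→10→6 push 1
augment #4: 1→0→5→6 push 4
augment #5: 1→0→7→6 push 6
augment #6: 1→2→7→6 push 1
augment #7: 1→2→8→6 push 11
augment #8: 1→3→8→6 push 12
augment #9: 1→0→2→11→6 push 1
augment #10: 1→3→8→7→6 push 6
augment #11: 1→10→8→7→6 push 9
augment #12: 1→10→8→11→6 push 2
augment #13: 1→3→4→0→2→11→6 push 5
max flow = 80; residual-reachable set from 1 gives S-side
cut edges (S→T): {(0,2), (0,5), (0,6), (0,7), (1,2), (1,5), (1,10), (3,8)} total cap 80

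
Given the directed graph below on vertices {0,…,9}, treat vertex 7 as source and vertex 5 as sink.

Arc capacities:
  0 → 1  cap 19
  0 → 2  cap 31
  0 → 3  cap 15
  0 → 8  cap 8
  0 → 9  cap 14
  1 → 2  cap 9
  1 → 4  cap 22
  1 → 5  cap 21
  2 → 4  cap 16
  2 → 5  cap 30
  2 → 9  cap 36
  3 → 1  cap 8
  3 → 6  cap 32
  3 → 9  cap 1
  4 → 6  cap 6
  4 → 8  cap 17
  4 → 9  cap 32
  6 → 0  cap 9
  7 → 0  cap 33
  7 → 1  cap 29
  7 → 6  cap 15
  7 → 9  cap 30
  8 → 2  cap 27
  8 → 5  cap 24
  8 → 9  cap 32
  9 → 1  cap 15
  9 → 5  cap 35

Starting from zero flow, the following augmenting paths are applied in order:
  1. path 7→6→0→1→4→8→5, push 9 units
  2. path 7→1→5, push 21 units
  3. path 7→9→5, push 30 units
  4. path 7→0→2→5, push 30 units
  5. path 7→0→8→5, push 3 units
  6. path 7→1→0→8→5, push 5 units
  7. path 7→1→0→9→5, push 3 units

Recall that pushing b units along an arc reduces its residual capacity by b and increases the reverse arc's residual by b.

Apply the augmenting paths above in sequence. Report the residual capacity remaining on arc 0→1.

after path 1 (7→6→0→1→4→8→5, push 9): res(0,1)=10
after path 2 (7→1→5, push 21): res(0,1)=10
after path 3 (7→9→5, push 30): res(0,1)=10
after path 4 (7→0→2→5, push 30): res(0,1)=10
after path 5 (7→0→8→5, push 3): res(0,1)=10
after path 6 (7→1→0→8→5, push 5): res(0,1)=15
after path 7 (7→1→0→9→5, push 3): res(0,1)=18

Residual capacity of (0,1): 18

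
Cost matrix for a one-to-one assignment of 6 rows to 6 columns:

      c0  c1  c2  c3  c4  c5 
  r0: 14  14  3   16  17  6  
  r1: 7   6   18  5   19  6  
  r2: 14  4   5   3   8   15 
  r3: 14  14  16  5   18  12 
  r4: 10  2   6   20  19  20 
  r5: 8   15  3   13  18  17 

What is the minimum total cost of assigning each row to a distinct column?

optimal assignment: row0→col5 (cost 6), row1→col0 (cost 7), row2→col4 (cost 8), row3→col3 (cost 5), row4→col1 (cost 2), row5→col2 (cost 3)
total = 6 + 7 + 8 + 5 + 2 + 3 = 31

Minimum assignment cost: 31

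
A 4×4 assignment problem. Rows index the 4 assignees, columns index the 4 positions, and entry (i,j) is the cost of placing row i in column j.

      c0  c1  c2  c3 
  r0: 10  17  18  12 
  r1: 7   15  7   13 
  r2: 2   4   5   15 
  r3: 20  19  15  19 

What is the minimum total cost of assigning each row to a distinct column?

Minimum assignment cost: 38

optimal assignment: row0→col3 (cost 12), row1→col0 (cost 7), row2→col1 (cost 4), row3→col2 (cost 15)
total = 12 + 7 + 4 + 15 = 38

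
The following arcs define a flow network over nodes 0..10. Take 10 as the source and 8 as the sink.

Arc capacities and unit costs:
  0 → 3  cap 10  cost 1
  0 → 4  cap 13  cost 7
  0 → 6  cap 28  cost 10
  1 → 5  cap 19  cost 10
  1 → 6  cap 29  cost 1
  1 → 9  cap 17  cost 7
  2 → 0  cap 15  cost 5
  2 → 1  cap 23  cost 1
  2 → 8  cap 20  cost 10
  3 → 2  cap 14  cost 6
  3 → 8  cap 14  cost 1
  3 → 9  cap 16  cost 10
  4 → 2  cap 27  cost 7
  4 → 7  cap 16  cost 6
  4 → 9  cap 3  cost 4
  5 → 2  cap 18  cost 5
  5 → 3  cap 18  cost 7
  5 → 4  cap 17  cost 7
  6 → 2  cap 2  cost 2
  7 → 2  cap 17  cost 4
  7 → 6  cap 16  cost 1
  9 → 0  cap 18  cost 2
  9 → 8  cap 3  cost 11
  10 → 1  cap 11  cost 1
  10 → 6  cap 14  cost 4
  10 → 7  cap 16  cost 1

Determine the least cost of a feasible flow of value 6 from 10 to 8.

shortest-cost path #1: 10→1→6→2→0→3→8 push 2 @ unit cost 11 (adds 22)
shortest-cost path #2: 10→1→9→0→3→8 push 4 @ unit cost 12 (adds 48)
total cost = 70

Minimum cost for 6 units: 70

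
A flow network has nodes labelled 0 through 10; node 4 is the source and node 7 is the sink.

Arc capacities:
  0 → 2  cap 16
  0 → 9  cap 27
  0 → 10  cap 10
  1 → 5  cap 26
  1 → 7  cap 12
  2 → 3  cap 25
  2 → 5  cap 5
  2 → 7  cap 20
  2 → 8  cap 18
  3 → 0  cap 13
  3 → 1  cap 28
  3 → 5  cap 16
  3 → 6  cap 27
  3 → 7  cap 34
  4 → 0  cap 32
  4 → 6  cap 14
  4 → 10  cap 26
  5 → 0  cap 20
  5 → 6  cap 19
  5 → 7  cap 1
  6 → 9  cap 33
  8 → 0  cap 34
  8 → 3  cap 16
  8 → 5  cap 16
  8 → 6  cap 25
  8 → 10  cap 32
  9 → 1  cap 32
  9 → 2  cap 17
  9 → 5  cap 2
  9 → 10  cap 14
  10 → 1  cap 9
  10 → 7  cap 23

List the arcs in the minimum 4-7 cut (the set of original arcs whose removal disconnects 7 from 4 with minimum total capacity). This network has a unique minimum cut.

augment #1: 4→10→7 push 23
augment #2: 4→0→2→7 push 16
augment #3: 4→10→1→7 push 3
augment #4: 4→0→9→1→7 push 9
augment #5: 4→0→9→2→7 push 4
augment #6: 4→0→9→5→7 push 1
augment #7: 4→0→9→2→3→7 push 2
augment #8: 4→6→9→2→3→7 push 11
max flow = 69; residual-reachable set from 4 gives S-side
cut edges (S→T): {(0,2), (1,7), (5,7), (9,2), (10,7)} total cap 69

Min-cut arcs: {(0,2), (1,7), (5,7), (9,2), (10,7)} (total capacity 69)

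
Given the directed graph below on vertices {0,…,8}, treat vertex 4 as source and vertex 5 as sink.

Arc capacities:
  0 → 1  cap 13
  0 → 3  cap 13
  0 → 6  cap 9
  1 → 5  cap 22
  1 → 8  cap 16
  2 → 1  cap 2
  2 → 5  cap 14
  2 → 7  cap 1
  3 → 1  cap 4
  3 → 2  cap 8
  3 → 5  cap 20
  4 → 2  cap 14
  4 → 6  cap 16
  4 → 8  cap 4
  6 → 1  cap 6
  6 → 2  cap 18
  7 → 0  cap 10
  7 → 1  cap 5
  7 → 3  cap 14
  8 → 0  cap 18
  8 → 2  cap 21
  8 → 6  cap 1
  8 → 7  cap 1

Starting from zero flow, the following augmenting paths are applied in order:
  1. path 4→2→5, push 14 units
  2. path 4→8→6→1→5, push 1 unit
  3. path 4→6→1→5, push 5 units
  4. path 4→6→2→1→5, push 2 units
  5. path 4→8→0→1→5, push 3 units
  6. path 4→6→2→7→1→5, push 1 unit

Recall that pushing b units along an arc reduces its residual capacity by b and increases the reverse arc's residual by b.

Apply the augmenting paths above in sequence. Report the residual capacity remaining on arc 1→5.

Residual capacity of (1,5): 10

after path 1 (4→2→5, push 14): res(1,5)=22
after path 2 (4→8→6→1→5, push 1): res(1,5)=21
after path 3 (4→6→1→5, push 5): res(1,5)=16
after path 4 (4→6→2→1→5, push 2): res(1,5)=14
after path 5 (4→8→0→1→5, push 3): res(1,5)=11
after path 6 (4→6→2→7→1→5, push 1): res(1,5)=10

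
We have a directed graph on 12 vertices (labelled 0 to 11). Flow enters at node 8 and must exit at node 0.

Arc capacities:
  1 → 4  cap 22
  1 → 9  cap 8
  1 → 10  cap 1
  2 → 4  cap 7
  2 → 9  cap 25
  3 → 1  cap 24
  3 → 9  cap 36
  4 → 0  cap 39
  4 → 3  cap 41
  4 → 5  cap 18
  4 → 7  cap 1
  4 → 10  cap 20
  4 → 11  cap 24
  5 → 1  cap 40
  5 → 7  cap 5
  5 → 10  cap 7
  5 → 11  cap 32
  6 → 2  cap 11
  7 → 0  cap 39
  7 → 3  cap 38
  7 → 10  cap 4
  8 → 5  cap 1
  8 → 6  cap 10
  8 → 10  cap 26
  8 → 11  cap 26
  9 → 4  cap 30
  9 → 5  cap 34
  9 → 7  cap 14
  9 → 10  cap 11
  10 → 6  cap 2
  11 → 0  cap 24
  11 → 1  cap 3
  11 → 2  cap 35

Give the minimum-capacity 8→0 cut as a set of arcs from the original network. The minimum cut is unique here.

Min-cut arcs: {(6,2), (8,5), (8,11)} (total capacity 38)

augment #1: 8→11→0 push 24
augment #2: 8→5→7→0 push 1
augment #3: 8→6→2→4→0 push 7
augment #4: 8→11→1→4→0 push 2
augment #5: 8→6→2→9→4→0 push 3
augment #6: 8→10→6→2→9→4→0 push 1
max flow = 38; residual-reachable set from 8 gives S-side
cut edges (S→T): {(6,2), (8,5), (8,11)} total cap 38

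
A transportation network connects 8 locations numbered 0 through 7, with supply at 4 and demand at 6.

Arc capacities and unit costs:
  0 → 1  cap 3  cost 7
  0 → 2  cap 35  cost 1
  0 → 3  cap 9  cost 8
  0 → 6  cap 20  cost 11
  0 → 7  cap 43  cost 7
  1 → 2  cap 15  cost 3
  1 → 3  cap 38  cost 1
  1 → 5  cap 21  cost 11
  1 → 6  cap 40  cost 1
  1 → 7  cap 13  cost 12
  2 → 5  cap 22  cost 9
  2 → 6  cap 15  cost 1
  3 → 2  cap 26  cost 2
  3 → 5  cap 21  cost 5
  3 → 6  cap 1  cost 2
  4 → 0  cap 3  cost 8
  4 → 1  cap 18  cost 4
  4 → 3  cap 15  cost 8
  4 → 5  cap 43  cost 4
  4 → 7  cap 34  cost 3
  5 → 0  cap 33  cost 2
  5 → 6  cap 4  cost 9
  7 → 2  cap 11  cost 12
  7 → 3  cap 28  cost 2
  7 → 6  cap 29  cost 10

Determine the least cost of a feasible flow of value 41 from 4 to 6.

shortest-cost path #1: 4→1→6 push 18 @ unit cost 5 (adds 90)
shortest-cost path #2: 4→7→3→6 push 1 @ unit cost 7 (adds 7)
shortest-cost path #3: 4→5→0→2→6 push 15 @ unit cost 8 (adds 120)
shortest-cost path #4: 4→5→6 push 4 @ unit cost 13 (adds 52)
shortest-cost path #5: 4→7→6 push 3 @ unit cost 13 (adds 39)
total cost = 308

Minimum cost for 41 units: 308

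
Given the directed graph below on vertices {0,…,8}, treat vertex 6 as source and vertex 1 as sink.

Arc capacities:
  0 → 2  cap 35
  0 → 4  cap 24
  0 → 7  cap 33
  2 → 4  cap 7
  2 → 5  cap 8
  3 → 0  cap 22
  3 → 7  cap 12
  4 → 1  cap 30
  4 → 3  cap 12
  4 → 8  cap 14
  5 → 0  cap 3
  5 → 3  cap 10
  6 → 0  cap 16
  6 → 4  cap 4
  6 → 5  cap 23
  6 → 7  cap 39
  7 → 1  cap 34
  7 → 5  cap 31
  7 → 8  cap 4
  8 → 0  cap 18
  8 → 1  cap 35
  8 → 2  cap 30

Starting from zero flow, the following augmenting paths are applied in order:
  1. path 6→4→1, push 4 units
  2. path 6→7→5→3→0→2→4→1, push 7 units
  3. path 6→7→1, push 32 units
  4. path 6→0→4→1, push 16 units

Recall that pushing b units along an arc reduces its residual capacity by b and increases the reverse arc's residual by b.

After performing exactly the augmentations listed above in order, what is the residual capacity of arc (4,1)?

Residual capacity of (4,1): 3

after path 1 (6→4→1, push 4): res(4,1)=26
after path 2 (6→7→5→3→0→2→4→1, push 7): res(4,1)=19
after path 3 (6→7→1, push 32): res(4,1)=19
after path 4 (6→0→4→1, push 16): res(4,1)=3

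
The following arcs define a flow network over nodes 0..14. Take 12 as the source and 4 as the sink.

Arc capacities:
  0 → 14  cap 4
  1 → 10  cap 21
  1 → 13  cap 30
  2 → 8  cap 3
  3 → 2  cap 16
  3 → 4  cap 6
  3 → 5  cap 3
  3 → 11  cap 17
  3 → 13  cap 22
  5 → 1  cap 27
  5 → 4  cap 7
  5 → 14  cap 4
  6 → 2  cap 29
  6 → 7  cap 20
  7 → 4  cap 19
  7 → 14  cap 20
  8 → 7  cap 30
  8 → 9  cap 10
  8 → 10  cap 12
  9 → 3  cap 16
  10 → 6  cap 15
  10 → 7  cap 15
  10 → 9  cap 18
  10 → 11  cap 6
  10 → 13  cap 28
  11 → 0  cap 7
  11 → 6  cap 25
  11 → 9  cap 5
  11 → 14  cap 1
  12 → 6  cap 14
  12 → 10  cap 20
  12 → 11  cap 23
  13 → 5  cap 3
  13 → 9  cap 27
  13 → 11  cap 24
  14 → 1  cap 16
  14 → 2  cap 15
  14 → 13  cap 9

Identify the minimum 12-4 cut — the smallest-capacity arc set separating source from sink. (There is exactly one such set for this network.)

augment #1: 12→6→7→4 push 14
augment #2: 12→10→7→4 push 5
augment #3: 12→10→9→3→4 push 6
augment #4: 12→10→13→5→4 push 3
augment #5: 12→10→9→3→5→4 push 3
max flow = 31; residual-reachable set from 12 gives S-side
cut edges (S→T): {(3,4), (3,5), (7,4), (13,5)} total cap 31

Min-cut arcs: {(3,4), (3,5), (7,4), (13,5)} (total capacity 31)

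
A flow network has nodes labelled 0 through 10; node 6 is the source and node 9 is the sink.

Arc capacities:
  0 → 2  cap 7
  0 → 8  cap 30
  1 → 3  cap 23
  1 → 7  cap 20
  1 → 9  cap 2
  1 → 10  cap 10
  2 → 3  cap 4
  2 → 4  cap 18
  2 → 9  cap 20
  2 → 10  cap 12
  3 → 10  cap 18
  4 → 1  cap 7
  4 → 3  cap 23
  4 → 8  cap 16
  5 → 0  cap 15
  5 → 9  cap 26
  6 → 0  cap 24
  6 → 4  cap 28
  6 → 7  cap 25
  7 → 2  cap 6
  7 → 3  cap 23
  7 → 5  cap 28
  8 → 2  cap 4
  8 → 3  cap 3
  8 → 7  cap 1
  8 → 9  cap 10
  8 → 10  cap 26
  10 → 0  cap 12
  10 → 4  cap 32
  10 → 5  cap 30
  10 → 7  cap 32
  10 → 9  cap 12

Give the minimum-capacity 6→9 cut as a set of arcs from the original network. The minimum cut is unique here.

augment #1: 6→0→2→9 push 7
augment #2: 6→0→8→9 push 10
augment #3: 6→4→1→9 push 2
augment #4: 6→7→2→9 push 6
augment #5: 6→7→5→9 push 19
augment #6: 6→0→8→2→9 push 4
augment #7: 6→0→8→10→9 push 3
augment #8: 6→4→1→10→9 push 5
augment #9: 6→4→3→10→9 push 4
augment #10: 6→4→3→10→5→9 push 7
max flow = 67; residual-reachable set from 6 gives S-side
cut edges (S→T): {(0,2), (1,9), (5,9), (7,2), (8,2), (8,9), (10,9)} total cap 67

Min-cut arcs: {(0,2), (1,9), (5,9), (7,2), (8,2), (8,9), (10,9)} (total capacity 67)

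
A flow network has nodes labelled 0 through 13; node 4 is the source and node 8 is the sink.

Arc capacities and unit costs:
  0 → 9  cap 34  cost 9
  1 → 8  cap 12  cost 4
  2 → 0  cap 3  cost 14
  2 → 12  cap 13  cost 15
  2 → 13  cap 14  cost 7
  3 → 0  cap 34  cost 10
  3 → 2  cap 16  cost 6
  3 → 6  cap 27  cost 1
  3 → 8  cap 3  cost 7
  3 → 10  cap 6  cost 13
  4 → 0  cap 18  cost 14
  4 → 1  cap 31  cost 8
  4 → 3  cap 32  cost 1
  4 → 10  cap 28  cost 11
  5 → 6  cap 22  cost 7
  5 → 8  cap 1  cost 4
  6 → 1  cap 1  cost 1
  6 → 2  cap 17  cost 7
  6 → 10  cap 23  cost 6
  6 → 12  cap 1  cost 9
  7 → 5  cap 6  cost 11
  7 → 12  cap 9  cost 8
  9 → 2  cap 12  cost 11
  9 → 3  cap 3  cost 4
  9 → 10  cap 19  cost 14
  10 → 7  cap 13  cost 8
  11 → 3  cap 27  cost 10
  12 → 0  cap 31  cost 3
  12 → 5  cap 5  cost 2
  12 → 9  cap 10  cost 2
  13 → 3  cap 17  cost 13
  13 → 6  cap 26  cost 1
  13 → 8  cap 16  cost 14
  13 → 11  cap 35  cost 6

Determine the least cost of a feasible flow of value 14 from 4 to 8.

Minimum cost for 14 units: 151

shortest-cost path #1: 4→3→6→1→8 push 1 @ unit cost 7 (adds 7)
shortest-cost path #2: 4→3→8 push 3 @ unit cost 8 (adds 24)
shortest-cost path #3: 4→1→8 push 10 @ unit cost 12 (adds 120)
total cost = 151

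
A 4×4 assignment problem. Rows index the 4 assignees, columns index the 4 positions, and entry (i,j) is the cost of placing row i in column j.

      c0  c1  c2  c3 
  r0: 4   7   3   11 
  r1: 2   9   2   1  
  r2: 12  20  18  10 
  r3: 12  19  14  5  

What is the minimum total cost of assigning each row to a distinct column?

optimal assignment: row0→col1 (cost 7), row1→col2 (cost 2), row2→col0 (cost 12), row3→col3 (cost 5)
total = 7 + 2 + 12 + 5 = 26

Minimum assignment cost: 26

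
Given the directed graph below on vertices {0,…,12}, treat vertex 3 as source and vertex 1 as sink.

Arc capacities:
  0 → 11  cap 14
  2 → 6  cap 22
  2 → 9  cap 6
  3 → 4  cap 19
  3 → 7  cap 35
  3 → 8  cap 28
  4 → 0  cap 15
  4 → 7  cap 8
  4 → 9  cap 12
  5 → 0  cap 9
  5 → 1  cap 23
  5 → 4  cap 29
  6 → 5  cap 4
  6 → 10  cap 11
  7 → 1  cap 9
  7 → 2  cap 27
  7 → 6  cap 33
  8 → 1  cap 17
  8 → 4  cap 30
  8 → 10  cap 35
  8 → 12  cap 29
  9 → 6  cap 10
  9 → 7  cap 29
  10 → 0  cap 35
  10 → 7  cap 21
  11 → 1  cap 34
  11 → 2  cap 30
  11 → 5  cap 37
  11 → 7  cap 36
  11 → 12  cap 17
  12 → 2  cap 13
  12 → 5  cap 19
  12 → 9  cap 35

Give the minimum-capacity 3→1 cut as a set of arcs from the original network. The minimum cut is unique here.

Min-cut arcs: {(0,11), (3,8), (6,5), (7,1)} (total capacity 55)

augment #1: 3→7→1 push 9
augment #2: 3→8→1 push 17
augment #3: 3→4→0→11→1 push 14
augment #4: 3→7→6→5→1 push 4
augment #5: 3→8→12→5→1 push 11
max flow = 55; residual-reachable set from 3 gives S-side
cut edges (S→T): {(0,11), (3,8), (6,5), (7,1)} total cap 55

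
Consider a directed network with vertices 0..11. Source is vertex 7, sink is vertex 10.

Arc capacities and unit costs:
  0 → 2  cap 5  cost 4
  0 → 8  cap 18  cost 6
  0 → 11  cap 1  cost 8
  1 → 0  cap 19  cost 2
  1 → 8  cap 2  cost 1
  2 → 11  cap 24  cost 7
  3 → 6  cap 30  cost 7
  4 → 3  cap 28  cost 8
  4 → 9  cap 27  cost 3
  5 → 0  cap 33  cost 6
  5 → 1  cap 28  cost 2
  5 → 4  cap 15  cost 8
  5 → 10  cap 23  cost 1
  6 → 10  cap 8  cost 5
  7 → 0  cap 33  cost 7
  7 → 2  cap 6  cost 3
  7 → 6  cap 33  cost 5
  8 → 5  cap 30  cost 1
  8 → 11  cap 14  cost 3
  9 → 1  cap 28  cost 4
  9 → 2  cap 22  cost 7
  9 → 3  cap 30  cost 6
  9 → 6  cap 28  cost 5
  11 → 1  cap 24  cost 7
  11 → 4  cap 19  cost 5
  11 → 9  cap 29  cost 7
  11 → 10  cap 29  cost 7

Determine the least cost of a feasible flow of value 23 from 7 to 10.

Minimum cost for 23 units: 305

shortest-cost path #1: 7→6→10 push 8 @ unit cost 10 (adds 80)
shortest-cost path #2: 7→0→8→5→10 push 15 @ unit cost 15 (adds 225)
total cost = 305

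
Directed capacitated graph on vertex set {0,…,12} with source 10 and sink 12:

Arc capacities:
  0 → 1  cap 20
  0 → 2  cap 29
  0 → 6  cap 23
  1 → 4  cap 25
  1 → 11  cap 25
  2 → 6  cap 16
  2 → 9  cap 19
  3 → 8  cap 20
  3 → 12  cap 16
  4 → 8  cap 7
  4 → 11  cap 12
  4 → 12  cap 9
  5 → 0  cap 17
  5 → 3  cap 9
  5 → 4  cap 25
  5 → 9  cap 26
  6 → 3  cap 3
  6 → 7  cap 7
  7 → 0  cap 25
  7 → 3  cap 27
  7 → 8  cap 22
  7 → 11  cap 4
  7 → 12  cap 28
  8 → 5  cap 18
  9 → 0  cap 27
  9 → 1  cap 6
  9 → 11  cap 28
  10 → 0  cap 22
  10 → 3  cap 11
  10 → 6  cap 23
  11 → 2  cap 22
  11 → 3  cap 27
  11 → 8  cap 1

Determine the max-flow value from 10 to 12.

augment #1: 10→3→12 bottleneck 11, total now 11
augment #2: 10→6→3→12 bottleneck 3, total now 14
augment #3: 10→6→7→12 bottleneck 7, total now 21
augment #4: 10→0→1→4→12 bottleneck 9, total now 30
augment #5: 10→0→1→11→3→12 bottleneck 2, total now 32

Maximum flow value: 32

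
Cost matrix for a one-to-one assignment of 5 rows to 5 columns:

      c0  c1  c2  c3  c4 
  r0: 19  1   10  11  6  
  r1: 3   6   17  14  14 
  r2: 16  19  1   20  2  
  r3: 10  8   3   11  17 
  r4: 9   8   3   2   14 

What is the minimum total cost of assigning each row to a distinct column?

optimal assignment: row0→col1 (cost 1), row1→col0 (cost 3), row2→col4 (cost 2), row3→col2 (cost 3), row4→col3 (cost 2)
total = 1 + 3 + 2 + 3 + 2 = 11

Minimum assignment cost: 11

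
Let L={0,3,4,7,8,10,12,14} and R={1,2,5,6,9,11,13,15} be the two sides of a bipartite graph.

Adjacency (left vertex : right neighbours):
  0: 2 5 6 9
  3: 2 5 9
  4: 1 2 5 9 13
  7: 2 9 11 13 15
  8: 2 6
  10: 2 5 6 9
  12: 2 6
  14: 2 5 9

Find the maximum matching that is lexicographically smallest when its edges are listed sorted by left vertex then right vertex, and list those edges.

|M| = 6 (so the lex-smallest maximum matching has 6 edges)
process left vertices in ascending order; for each, take the smallest-labelled available neighbour that still permits 6 edges overall, or leave it unmatched if none does
lex-smallest matching: {0-2, 3-5, 4-1, 7-11, 8-6, 10-9}

Lex-smallest maximum matching: {(0,2), (3,5), (4,1), (7,11), (8,6), (10,9)}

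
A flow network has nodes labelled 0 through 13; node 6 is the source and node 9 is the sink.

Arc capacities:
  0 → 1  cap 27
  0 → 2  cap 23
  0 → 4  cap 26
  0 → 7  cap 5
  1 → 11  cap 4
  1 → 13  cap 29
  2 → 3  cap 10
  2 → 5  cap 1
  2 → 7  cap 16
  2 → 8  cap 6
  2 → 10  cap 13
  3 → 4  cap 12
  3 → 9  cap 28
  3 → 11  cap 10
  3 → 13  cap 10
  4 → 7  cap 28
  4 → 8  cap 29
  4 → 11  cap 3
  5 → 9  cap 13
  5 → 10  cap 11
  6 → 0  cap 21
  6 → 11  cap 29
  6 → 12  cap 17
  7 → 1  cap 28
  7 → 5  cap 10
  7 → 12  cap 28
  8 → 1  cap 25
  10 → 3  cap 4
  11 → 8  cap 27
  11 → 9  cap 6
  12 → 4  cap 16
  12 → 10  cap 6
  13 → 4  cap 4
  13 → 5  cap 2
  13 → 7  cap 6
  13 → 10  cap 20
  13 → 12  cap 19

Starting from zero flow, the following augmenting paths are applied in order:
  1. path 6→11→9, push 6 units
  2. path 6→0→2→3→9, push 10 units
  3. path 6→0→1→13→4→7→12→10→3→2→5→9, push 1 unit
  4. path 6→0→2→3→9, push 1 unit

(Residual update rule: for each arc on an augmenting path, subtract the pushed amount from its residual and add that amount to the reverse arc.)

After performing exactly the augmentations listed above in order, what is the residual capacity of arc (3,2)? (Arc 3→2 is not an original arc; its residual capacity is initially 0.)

Residual capacity of (3,2): 10

after path 1 (6→11→9, push 6): res(3,2)=0
after path 2 (6→0→2→3→9, push 10): res(3,2)=10
after path 3 (6→0→1→13→4→7→12→10→3→2→5→9, push 1): res(3,2)=9
after path 4 (6→0→2→3→9, push 1): res(3,2)=10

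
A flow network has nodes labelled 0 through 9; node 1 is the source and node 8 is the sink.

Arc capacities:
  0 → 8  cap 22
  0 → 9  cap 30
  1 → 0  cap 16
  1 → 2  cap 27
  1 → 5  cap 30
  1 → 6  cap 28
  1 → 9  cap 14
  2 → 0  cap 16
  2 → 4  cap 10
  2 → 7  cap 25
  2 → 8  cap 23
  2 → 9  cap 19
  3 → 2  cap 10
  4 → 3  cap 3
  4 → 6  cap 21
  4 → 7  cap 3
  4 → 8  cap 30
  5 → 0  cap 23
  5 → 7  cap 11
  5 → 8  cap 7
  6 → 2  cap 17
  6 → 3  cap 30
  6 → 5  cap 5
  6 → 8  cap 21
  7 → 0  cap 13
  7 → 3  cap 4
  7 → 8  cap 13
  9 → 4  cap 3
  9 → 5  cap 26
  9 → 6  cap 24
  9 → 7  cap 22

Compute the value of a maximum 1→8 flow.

Maximum flow value: 99

augment #1: 1→0→8 bottleneck 16, total now 16
augment #2: 1→2→8 bottleneck 23, total now 39
augment #3: 1→5→8 bottleneck 7, total now 46
augment #4: 1→6→8 bottleneck 21, total now 67
augment #5: 1→2→0→8 bottleneck 4, total now 71
augment #6: 1→5→0→8 bottleneck 2, total now 73
augment #7: 1→5→7→8 bottleneck 11, total now 84
augment #8: 1→9→4→8 bottleneck 3, total now 87
augment #9: 1→9→7→8 bottleneck 2, total now 89
augment #10: 1→6→2→4→8 bottleneck 7, total now 96
augment #11: 1→5→0→2→4→8 bottleneck 3, total now 99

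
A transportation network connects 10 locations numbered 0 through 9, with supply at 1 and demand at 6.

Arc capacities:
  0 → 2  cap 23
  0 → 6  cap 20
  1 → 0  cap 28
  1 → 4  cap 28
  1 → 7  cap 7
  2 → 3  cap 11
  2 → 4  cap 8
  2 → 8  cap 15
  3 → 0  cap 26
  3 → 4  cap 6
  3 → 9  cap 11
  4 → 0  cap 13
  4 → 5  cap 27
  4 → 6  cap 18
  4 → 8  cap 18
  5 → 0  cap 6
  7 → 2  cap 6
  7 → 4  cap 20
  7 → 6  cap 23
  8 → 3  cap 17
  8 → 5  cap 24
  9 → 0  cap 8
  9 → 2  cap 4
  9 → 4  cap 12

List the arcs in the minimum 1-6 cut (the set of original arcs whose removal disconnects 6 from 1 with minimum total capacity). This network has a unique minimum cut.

Min-cut arcs: {(0,6), (1,7), (4,6)} (total capacity 45)

augment #1: 1→0→6 push 20
augment #2: 1→4→6 push 18
augment #3: 1→7→6 push 7
max flow = 45; residual-reachable set from 1 gives S-side
cut edges (S→T): {(0,6), (1,7), (4,6)} total cap 45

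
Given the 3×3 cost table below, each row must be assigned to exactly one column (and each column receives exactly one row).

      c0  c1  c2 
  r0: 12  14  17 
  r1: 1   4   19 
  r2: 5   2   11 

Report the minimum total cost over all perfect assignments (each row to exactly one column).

optimal assignment: row0→col2 (cost 17), row1→col0 (cost 1), row2→col1 (cost 2)
total = 17 + 1 + 2 = 20

Minimum assignment cost: 20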